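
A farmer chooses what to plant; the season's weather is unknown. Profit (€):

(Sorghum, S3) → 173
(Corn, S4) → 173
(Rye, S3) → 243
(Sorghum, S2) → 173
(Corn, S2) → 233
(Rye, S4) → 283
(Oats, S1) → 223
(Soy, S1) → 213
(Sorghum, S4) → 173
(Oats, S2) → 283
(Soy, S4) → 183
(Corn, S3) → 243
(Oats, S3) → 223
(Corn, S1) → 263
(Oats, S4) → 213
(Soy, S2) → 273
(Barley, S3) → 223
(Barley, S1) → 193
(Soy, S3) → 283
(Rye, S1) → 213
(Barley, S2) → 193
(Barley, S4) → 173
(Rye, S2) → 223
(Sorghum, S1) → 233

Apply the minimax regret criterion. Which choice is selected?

Column bests: S1=263, S2=283, S3=283, S4=283.
Sorghum regrets: 30, 110, 110, 110 → max 110
Barley regrets: 70, 90, 60, 110 → max 110
Corn regrets: 0, 50, 40, 110 → max 110
Oats regrets: 40, 0, 60, 70 → max 70
Rye regrets: 50, 60, 40, 0 → max 60
Soy regrets: 50, 10, 0, 100 → max 100
Smallest max regret = 60 → Rye.

Rye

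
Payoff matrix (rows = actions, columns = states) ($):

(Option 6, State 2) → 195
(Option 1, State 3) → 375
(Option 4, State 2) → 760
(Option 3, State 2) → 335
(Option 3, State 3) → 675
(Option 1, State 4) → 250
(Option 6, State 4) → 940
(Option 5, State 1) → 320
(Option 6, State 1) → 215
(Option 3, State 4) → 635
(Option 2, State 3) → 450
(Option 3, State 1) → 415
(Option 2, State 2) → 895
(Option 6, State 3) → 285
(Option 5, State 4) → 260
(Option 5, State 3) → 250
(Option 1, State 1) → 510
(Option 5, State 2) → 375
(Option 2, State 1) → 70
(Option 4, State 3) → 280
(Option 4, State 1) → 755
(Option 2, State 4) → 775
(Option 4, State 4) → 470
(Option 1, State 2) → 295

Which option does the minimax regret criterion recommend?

Option 4

Column bests: State 1=755, State 2=895, State 3=675, State 4=940.
Option 1 regrets: 245, 600, 300, 690 → max 690
Option 2 regrets: 685, 0, 225, 165 → max 685
Option 3 regrets: 340, 560, 0, 305 → max 560
Option 4 regrets: 0, 135, 395, 470 → max 470
Option 5 regrets: 435, 520, 425, 680 → max 680
Option 6 regrets: 540, 700, 390, 0 → max 700
Smallest max regret = 470 → Option 4.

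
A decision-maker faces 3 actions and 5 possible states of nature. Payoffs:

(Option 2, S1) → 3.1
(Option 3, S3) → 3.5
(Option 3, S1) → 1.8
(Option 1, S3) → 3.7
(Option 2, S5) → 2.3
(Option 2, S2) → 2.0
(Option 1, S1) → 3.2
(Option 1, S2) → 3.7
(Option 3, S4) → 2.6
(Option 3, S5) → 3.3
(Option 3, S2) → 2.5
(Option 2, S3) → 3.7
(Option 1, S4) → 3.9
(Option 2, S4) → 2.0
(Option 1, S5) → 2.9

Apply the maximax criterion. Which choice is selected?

Option 1

Row maxima: Option 1=3.9, Option 2=3.7, Option 3=3.5
Best best-case = 3.9 → Option 1.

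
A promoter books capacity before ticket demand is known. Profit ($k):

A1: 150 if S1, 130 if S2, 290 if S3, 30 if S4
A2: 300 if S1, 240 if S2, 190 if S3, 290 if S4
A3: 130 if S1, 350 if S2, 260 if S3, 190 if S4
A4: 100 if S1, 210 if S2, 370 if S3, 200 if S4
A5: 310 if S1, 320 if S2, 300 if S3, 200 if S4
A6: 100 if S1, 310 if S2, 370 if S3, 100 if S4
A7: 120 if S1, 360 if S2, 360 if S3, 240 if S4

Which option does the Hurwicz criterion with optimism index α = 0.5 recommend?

A5

A1: 0.5·290 + 0.5·30 = 160
A2: 0.5·300 + 0.5·190 = 245
A3: 0.5·350 + 0.5·130 = 240
A4: 0.5·370 + 0.5·100 = 235
A5: 0.5·320 + 0.5·200 = 260
A6: 0.5·370 + 0.5·100 = 235
A7: 0.5·360 + 0.5·120 = 240
Highest Hurwicz score = 260 → A5.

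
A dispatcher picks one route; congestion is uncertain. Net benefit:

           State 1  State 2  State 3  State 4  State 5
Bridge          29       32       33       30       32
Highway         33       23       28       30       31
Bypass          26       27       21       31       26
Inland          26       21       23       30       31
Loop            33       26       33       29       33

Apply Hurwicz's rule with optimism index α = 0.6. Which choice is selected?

Bridge: 0.6·33 + 0.4·29 = 31.4
Highway: 0.6·33 + 0.4·23 = 29
Bypass: 0.6·31 + 0.4·21 = 27
Inland: 0.6·31 + 0.4·21 = 27
Loop: 0.6·33 + 0.4·26 = 30.2
Highest Hurwicz score = 31.4 → Bridge.

Bridge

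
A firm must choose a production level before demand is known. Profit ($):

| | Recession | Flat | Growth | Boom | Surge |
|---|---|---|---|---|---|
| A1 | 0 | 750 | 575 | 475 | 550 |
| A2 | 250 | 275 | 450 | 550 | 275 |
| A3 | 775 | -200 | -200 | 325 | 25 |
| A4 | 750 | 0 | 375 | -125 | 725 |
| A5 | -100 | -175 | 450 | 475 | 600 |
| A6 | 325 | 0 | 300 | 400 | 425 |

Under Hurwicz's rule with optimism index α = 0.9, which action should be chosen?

A3

A1: 0.9·750 + 0.1·0 = 675
A2: 0.9·550 + 0.1·250 = 520
A3: 0.9·775 + 0.1·(-200) = 677.5
A4: 0.9·750 + 0.1·(-125) = 662.5
A5: 0.9·600 + 0.1·(-175) = 522.5
A6: 0.9·425 + 0.1·0 = 382.5
Highest Hurwicz score = 677.5 → A3.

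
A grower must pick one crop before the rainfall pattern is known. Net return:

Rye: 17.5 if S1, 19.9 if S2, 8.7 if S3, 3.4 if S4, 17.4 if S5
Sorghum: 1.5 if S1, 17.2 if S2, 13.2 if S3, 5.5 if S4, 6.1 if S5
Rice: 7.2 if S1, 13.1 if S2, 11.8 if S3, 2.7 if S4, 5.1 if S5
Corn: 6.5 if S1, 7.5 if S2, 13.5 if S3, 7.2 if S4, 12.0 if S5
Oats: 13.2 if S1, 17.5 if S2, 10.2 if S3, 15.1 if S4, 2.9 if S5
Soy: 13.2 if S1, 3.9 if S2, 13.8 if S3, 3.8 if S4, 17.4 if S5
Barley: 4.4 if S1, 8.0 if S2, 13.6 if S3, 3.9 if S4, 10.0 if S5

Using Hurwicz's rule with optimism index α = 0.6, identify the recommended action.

Rye

Rye: 0.6·19.9 + 0.4·3.4 = 13.3
Sorghum: 0.6·17.2 + 0.4·1.5 = 10.92
Rice: 0.6·13.1 + 0.4·2.7 = 8.94
Corn: 0.6·13.5 + 0.4·6.5 = 10.7
Oats: 0.6·17.5 + 0.4·2.9 = 11.66
Soy: 0.6·17.4 + 0.4·3.8 = 11.96
Barley: 0.6·13.6 + 0.4·3.9 = 9.72
Highest Hurwicz score = 13.3 → Rye.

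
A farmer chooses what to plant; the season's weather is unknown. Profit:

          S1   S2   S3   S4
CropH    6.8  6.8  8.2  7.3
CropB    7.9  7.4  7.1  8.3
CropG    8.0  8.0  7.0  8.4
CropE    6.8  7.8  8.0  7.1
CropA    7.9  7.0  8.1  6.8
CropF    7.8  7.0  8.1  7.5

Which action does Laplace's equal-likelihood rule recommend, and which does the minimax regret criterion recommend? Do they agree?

Row averages: CropH=7.275, CropB=7.675, CropG=7.85, CropE=7.425, CropA=7.45, CropF=7.6
Highest average = 7.85 → CropG.
Column bests: S1=8.0, S2=8.0, S3=8.2, S4=8.4.
CropH regrets: 1.2, 1.2, 0.0, 1.1 → max 1.2
CropB regrets: 0.1, 0.6, 1.1, 0.1 → max 1.1
CropG regrets: 0.0, 0.0, 1.2, 0.0 → max 1.2
CropE regrets: 1.2, 0.2, 0.2, 1.3 → max 1.3
CropA regrets: 0.1, 1.0, 0.1, 1.6 → max 1.6
CropF regrets: 0.2, 1.0, 0.1, 0.9 → max 1.0
Smallest max regret = 1.0 → CropF.

laplace → CropG; minimax regret → CropF (disagree)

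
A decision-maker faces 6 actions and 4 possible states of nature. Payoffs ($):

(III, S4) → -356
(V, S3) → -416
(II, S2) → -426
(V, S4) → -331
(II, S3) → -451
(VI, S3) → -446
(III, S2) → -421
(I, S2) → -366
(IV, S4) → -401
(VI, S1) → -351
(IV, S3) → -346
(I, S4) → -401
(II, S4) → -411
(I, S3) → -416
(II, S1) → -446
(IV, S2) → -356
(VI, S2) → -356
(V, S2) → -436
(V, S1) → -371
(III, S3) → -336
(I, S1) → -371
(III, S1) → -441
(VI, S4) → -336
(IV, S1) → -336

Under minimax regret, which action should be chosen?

IV

Column bests: S1=-336, S2=-356, S3=-336, S4=-331.
I regrets: 35, 10, 80, 70 → max 80
II regrets: 110, 70, 115, 80 → max 115
III regrets: 105, 65, 0, 25 → max 105
IV regrets: 0, 0, 10, 70 → max 70
V regrets: 35, 80, 80, 0 → max 80
VI regrets: 15, 0, 110, 5 → max 110
Smallest max regret = 70 → IV.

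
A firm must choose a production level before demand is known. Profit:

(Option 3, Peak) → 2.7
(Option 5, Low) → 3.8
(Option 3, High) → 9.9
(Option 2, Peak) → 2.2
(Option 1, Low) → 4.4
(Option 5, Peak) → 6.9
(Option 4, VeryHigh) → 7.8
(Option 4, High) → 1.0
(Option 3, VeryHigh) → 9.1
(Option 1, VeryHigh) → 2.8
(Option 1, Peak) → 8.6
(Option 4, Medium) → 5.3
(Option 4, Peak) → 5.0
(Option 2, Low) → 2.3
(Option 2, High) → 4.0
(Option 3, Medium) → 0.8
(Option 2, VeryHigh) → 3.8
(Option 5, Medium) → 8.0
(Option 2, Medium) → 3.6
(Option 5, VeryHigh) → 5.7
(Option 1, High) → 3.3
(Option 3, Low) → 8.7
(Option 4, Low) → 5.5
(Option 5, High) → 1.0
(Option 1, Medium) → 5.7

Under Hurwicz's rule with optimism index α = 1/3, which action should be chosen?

Option 1

Option 1: 1/3·8.6 + 2/3·2.8 = 71/15
Option 2: 1/3·4.0 + 2/3·2.2 = 2.8
Option 3: 1/3·9.9 + 2/3·0.8 = 23/6
Option 4: 1/3·7.8 + 2/3·1.0 = 49/15
Option 5: 1/3·8.0 + 2/3·1.0 = 10/3
Highest Hurwicz score = 71/15 → Option 1.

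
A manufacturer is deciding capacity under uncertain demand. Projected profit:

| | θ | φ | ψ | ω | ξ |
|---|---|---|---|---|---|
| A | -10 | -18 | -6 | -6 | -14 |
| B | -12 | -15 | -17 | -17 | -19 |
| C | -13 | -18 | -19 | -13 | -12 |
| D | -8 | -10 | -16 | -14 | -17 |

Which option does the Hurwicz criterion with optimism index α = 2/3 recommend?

A

A: 2/3·(-6) + 1/3·(-18) = -10
B: 2/3·(-12) + 1/3·(-19) = -43/3
C: 2/3·(-12) + 1/3·(-19) = -43/3
D: 2/3·(-8) + 1/3·(-17) = -11
Highest Hurwicz score = -10 → A.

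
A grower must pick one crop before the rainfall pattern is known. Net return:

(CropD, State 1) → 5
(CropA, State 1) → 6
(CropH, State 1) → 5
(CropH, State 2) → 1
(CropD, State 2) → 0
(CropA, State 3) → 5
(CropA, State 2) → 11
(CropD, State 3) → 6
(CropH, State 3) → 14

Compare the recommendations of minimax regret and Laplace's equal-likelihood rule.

minimax regret → CropA; laplace → CropA (agree)

Column bests: State 1=6, State 2=11, State 3=14.
CropD regrets: 1, 11, 8 → max 11
CropA regrets: 0, 0, 9 → max 9
CropH regrets: 1, 10, 0 → max 10
Smallest max regret = 9 → CropA.
Row averages: CropD=11/3, CropA=22/3, CropH=20/3
Highest average = 22/3 → CropA.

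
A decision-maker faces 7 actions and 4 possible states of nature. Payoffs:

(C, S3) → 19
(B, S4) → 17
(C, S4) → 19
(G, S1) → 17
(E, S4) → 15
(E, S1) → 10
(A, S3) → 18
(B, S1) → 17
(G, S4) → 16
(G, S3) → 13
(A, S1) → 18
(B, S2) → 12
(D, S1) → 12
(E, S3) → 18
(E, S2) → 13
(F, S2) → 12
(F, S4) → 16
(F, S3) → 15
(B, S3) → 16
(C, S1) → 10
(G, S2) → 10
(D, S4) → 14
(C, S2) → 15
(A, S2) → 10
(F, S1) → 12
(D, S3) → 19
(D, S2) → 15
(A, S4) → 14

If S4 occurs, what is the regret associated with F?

Best payoff under S4 is 19.
Regret = 19 − 16 = 3.

3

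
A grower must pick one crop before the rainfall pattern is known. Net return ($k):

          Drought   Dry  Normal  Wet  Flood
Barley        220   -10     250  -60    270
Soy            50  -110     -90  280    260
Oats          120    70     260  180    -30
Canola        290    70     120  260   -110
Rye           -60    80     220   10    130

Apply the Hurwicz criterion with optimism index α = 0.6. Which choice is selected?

Barley: 0.6·270 + 0.4·(-60) = 138
Soy: 0.6·280 + 0.4·(-110) = 124
Oats: 0.6·260 + 0.4·(-30) = 144
Canola: 0.6·290 + 0.4·(-110) = 130
Rye: 0.6·220 + 0.4·(-60) = 108
Highest Hurwicz score = 144 → Oats.

Oats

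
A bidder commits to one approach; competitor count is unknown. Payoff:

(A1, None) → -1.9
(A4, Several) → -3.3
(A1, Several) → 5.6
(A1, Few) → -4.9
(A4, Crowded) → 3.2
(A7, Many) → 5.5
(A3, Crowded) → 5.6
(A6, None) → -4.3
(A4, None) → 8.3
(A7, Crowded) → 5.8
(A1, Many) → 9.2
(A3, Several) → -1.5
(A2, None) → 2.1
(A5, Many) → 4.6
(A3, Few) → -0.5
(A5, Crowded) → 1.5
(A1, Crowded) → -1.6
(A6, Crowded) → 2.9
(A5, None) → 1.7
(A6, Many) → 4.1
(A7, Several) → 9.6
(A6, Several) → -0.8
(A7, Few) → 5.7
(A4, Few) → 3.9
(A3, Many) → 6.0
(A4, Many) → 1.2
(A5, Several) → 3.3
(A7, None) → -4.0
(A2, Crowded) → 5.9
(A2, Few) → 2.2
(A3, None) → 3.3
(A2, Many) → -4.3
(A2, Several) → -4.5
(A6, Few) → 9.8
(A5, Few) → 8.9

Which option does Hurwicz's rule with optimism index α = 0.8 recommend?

A1: 0.8·9.2 + 0.2·(-4.9) = 6.38
A2: 0.8·5.9 + 0.2·(-4.5) = 3.82
A3: 0.8·6.0 + 0.2·(-1.5) = 4.5
A4: 0.8·8.3 + 0.2·(-3.3) = 5.98
A5: 0.8·8.9 + 0.2·1.5 = 7.42
A6: 0.8·9.8 + 0.2·(-4.3) = 6.98
A7: 0.8·9.6 + 0.2·(-4.0) = 6.88
Highest Hurwicz score = 7.42 → A5.

A5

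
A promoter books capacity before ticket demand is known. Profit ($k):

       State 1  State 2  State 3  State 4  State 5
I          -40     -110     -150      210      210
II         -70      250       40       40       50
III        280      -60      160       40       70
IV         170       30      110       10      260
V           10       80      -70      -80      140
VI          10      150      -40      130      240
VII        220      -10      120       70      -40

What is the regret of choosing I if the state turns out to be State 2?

360

Best payoff under State 2 is 250.
Regret = 250 − (-110) = 360.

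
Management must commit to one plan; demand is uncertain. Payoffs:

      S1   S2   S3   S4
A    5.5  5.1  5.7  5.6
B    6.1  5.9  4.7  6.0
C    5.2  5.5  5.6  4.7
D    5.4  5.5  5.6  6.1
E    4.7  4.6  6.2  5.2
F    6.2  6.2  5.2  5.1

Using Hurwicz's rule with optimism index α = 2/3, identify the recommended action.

D

A: 2/3·5.7 + 1/3·5.1 = 5.5
B: 2/3·6.1 + 1/3·4.7 = 169/30
C: 2/3·5.6 + 1/3·4.7 = 5.3
D: 2/3·6.1 + 1/3·5.4 = 88/15
E: 2/3·6.2 + 1/3·4.6 = 17/3
F: 2/3·6.2 + 1/3·5.1 = 35/6
Highest Hurwicz score = 88/15 → D.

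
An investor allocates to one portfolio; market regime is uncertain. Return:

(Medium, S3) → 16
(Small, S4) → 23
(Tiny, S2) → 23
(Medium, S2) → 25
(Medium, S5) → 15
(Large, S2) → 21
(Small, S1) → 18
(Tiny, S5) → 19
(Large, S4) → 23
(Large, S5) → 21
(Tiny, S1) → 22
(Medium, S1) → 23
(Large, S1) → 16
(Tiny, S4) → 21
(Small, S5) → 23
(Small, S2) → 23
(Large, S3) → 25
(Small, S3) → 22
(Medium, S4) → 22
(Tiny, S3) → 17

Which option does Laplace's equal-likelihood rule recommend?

Row averages: Tiny=20.4, Small=21.8, Medium=20.2, Large=21.2
Highest average = 21.8 → Small.

Small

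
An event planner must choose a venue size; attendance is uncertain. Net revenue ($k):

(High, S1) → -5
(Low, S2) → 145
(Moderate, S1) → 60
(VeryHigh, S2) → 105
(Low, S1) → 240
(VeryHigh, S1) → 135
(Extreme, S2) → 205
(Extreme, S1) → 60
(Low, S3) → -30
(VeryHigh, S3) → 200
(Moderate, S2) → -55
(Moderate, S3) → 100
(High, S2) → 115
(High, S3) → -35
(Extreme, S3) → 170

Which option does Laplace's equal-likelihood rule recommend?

VeryHigh

Row averages: Low=355/3, Moderate=35, High=25, VeryHigh=440/3, Extreme=145
Highest average = 440/3 → VeryHigh.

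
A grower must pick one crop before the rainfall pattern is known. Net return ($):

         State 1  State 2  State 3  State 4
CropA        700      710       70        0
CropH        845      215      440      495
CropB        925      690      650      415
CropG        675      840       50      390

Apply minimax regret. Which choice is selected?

Column bests: State 1=925, State 2=840, State 3=650, State 4=495.
CropA regrets: 225, 130, 580, 495 → max 580
CropH regrets: 80, 625, 210, 0 → max 625
CropB regrets: 0, 150, 0, 80 → max 150
CropG regrets: 250, 0, 600, 105 → max 600
Smallest max regret = 150 → CropB.

CropB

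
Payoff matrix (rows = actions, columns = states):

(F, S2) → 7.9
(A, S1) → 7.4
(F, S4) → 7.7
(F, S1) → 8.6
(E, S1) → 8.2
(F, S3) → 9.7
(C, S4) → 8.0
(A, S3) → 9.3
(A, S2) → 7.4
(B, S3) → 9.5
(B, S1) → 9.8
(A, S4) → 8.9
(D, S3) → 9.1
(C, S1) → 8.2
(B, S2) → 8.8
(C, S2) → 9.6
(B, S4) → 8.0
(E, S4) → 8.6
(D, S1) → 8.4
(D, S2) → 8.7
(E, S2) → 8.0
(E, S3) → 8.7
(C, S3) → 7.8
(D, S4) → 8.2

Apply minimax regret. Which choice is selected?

B

Column bests: S1=9.8, S2=9.6, S3=9.7, S4=8.9.
A regrets: 2.4, 2.2, 0.4, 0.0 → max 2.4
B regrets: 0.0, 0.8, 0.2, 0.9 → max 0.9
C regrets: 1.6, 0.0, 1.9, 0.9 → max 1.9
D regrets: 1.4, 0.9, 0.6, 0.7 → max 1.4
E regrets: 1.6, 1.6, 1.0, 0.3 → max 1.6
F regrets: 1.2, 1.7, 0.0, 1.2 → max 1.7
Smallest max regret = 0.9 → B.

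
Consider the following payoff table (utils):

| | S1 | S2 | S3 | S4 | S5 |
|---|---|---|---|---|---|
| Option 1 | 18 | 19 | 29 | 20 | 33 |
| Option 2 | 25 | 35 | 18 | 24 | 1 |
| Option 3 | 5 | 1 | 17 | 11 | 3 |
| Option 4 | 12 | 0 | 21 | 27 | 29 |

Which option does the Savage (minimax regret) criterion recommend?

Option 1

Column bests: S1=25, S2=35, S3=29, S4=27, S5=33.
Option 1 regrets: 7, 16, 0, 7, 0 → max 16
Option 2 regrets: 0, 0, 11, 3, 32 → max 32
Option 3 regrets: 20, 34, 12, 16, 30 → max 34
Option 4 regrets: 13, 35, 8, 0, 4 → max 35
Smallest max regret = 16 → Option 1.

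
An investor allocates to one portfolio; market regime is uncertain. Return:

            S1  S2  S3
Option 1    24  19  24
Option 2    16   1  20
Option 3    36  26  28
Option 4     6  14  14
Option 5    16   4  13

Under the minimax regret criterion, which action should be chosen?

Option 3

Column bests: S1=36, S2=26, S3=28.
Option 1 regrets: 12, 7, 4 → max 12
Option 2 regrets: 20, 25, 8 → max 25
Option 3 regrets: 0, 0, 0 → max 0
Option 4 regrets: 30, 12, 14 → max 30
Option 5 regrets: 20, 22, 15 → max 22
Smallest max regret = 0 → Option 3.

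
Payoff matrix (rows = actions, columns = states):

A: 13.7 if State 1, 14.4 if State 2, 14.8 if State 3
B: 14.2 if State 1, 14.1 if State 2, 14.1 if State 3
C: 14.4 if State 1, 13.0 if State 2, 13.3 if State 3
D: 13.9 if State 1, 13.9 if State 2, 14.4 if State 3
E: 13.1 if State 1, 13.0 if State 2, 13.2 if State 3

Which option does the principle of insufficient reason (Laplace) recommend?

Row averages: A=14.3, B=212/15, C=407/30, D=211/15, E=13.1
Highest average = 14.3 → A.

A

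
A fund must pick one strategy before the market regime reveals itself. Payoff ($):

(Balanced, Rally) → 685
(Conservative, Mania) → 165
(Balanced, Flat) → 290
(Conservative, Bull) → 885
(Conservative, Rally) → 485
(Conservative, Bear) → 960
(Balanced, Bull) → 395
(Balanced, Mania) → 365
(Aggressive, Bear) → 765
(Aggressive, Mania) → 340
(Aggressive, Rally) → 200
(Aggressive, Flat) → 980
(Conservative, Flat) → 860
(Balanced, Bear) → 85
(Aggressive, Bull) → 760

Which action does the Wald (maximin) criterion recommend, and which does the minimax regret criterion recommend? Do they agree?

Row minima: Conservative=165, Balanced=85, Aggressive=200
Best worst-case = 200 → Aggressive.
Column bests: Bear=960, Flat=980, Bull=885, Rally=685, Mania=365.
Conservative regrets: 0, 120, 0, 200, 200 → max 200
Balanced regrets: 875, 690, 490, 0, 0 → max 875
Aggressive regrets: 195, 0, 125, 485, 25 → max 485
Smallest max regret = 200 → Conservative.

maximin → Aggressive; minimax regret → Conservative (disagree)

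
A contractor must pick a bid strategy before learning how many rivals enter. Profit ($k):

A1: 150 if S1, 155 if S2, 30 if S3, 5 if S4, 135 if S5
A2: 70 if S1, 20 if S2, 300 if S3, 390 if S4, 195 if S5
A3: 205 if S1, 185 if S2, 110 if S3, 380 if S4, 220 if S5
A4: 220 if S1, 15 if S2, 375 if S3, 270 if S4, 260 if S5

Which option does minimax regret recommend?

Column bests: S1=220, S2=185, S3=375, S4=390, S5=260.
A1 regrets: 70, 30, 345, 385, 125 → max 385
A2 regrets: 150, 165, 75, 0, 65 → max 165
A3 regrets: 15, 0, 265, 10, 40 → max 265
A4 regrets: 0, 170, 0, 120, 0 → max 170
Smallest max regret = 165 → A2.

A2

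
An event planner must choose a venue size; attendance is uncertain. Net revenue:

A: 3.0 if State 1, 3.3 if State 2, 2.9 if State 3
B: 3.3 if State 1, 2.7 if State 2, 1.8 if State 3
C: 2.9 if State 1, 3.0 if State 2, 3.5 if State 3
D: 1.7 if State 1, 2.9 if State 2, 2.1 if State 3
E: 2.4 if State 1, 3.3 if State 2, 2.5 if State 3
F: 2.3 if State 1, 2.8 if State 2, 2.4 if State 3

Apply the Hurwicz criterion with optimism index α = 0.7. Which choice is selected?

C

A: 0.7·3.3 + 0.3·2.9 = 3.18
B: 0.7·3.3 + 0.3·1.8 = 2.85
C: 0.7·3.5 + 0.3·2.9 = 3.32
D: 0.7·2.9 + 0.3·1.7 = 2.54
E: 0.7·3.3 + 0.3·2.4 = 3.03
F: 0.7·2.8 + 0.3·2.3 = 2.65
Highest Hurwicz score = 3.32 → C.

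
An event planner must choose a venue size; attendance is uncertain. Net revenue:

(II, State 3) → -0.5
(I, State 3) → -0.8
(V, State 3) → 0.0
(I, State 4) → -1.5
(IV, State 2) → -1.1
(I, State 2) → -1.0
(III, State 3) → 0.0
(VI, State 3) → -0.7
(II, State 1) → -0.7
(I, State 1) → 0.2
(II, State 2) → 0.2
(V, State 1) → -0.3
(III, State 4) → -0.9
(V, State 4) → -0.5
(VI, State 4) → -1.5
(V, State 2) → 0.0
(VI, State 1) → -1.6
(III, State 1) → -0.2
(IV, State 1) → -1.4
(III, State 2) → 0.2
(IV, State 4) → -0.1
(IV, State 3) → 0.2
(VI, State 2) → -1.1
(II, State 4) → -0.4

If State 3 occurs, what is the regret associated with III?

Best payoff under State 3 is 0.2.
Regret = 0.2 − 0.0 = 0.2.

0.2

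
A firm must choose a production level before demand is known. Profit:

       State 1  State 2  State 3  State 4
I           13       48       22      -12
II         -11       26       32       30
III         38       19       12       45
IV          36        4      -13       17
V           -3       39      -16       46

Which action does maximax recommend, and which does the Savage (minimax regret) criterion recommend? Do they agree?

maximax → I; minimax regret → III (disagree)

Row maxima: I=48, II=32, III=45, IV=36, V=46
Best best-case = 48 → I.
Column bests: State 1=38, State 2=48, State 3=32, State 4=46.
I regrets: 25, 0, 10, 58 → max 58
II regrets: 49, 22, 0, 16 → max 49
III regrets: 0, 29, 20, 1 → max 29
IV regrets: 2, 44, 45, 29 → max 45
V regrets: 41, 9, 48, 0 → max 48
Smallest max regret = 29 → III.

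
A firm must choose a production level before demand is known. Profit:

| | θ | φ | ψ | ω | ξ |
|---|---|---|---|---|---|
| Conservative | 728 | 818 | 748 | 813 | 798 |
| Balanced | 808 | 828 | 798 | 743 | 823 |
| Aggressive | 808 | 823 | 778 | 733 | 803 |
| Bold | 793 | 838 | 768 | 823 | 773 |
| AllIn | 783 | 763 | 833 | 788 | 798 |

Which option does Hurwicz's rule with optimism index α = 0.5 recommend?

Bold

Conservative: 0.5·818 + 0.5·728 = 773
Balanced: 0.5·828 + 0.5·743 = 785.5
Aggressive: 0.5·823 + 0.5·733 = 778
Bold: 0.5·838 + 0.5·768 = 803
AllIn: 0.5·833 + 0.5·763 = 798
Highest Hurwicz score = 803 → Bold.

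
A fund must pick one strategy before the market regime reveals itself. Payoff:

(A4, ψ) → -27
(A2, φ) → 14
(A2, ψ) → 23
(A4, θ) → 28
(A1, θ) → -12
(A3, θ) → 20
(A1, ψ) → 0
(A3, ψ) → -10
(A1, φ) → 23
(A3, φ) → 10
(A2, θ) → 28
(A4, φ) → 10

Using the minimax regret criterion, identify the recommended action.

A2

Column bests: θ=28, φ=23, ψ=23.
A1 regrets: 40, 0, 23 → max 40
A2 regrets: 0, 9, 0 → max 9
A3 regrets: 8, 13, 33 → max 33
A4 regrets: 0, 13, 50 → max 50
Smallest max regret = 9 → A2.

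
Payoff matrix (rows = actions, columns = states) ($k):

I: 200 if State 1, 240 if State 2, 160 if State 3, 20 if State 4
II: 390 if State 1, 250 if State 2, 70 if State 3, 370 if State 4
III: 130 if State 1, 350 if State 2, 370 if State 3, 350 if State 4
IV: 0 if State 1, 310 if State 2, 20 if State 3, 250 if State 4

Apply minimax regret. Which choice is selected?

Column bests: State 1=390, State 2=350, State 3=370, State 4=370.
I regrets: 190, 110, 210, 350 → max 350
II regrets: 0, 100, 300, 0 → max 300
III regrets: 260, 0, 0, 20 → max 260
IV regrets: 390, 40, 350, 120 → max 390
Smallest max regret = 260 → III.

III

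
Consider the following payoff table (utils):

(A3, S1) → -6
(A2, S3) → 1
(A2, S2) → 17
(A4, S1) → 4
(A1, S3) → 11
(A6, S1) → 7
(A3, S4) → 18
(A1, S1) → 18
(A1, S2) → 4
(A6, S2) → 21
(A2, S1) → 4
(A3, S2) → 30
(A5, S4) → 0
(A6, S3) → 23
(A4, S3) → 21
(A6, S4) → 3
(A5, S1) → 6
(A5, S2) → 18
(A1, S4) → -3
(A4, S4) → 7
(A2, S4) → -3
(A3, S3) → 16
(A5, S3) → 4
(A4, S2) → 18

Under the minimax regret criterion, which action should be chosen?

A4

Column bests: S1=18, S2=30, S3=23, S4=18.
A1 regrets: 0, 26, 12, 21 → max 26
A2 regrets: 14, 13, 22, 21 → max 22
A3 regrets: 24, 0, 7, 0 → max 24
A4 regrets: 14, 12, 2, 11 → max 14
A5 regrets: 12, 12, 19, 18 → max 19
A6 regrets: 11, 9, 0, 15 → max 15
Smallest max regret = 14 → A4.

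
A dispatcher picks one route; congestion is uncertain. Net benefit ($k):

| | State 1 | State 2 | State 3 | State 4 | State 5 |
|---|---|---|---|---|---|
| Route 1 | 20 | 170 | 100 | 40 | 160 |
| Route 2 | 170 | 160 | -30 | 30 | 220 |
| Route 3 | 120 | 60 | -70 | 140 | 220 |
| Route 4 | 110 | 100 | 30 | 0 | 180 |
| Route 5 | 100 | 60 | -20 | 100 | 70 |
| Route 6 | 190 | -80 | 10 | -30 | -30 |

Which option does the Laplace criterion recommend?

Route 2

Row averages: Route 1=98, Route 2=110, Route 3=94, Route 4=84, Route 5=62, Route 6=12
Highest average = 110 → Route 2.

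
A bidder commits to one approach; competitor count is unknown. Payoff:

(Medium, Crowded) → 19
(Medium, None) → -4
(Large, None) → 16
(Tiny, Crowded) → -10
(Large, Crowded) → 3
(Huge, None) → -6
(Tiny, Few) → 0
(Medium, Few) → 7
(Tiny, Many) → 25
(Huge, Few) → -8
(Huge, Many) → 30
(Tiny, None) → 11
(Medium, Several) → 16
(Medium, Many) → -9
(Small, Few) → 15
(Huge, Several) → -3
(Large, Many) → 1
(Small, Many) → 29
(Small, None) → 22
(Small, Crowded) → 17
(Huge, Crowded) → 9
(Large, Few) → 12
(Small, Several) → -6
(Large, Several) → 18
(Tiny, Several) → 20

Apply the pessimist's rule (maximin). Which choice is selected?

Large

Row minima: Tiny=-10, Small=-6, Medium=-9, Large=1, Huge=-8
Best worst-case = 1 → Large.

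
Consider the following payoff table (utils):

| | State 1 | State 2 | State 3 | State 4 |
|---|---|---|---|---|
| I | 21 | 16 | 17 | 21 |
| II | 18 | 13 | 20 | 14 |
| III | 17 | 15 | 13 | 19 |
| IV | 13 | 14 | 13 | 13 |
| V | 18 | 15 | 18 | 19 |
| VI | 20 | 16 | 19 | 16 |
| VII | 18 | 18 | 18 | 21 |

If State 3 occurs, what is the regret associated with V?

Best payoff under State 3 is 20.
Regret = 20 − 18 = 2.

2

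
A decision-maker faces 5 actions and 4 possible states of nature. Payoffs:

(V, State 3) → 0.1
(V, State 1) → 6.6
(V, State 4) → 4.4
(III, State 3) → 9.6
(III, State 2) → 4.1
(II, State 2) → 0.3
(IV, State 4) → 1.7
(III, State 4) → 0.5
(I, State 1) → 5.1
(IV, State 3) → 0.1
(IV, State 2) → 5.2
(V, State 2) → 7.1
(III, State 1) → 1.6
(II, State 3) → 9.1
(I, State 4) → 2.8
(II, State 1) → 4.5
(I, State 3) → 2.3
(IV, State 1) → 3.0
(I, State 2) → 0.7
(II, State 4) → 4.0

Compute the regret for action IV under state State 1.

3.6

Best payoff under State 1 is 6.6.
Regret = 6.6 − 3.0 = 3.6.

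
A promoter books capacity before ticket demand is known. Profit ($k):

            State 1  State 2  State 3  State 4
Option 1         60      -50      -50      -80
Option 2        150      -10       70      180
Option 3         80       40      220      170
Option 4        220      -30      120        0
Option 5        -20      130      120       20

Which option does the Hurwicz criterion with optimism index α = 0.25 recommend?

Option 3

Option 1: 0.25·60 + 0.75·(-80) = -45
Option 2: 0.25·180 + 0.75·(-10) = 37.5
Option 3: 0.25·220 + 0.75·40 = 85
Option 4: 0.25·220 + 0.75·(-30) = 32.5
Option 5: 0.25·130 + 0.75·(-20) = 17.5
Highest Hurwicz score = 85 → Option 3.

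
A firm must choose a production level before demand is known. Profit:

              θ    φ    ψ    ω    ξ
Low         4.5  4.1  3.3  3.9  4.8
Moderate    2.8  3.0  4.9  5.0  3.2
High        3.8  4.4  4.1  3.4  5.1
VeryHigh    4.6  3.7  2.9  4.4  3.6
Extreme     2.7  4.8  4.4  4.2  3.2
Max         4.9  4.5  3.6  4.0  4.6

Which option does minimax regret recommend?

Max

Column bests: θ=4.9, φ=4.8, ψ=4.9, ω=5.0, ξ=5.1.
Low regrets: 0.4, 0.7, 1.6, 1.1, 0.3 → max 1.6
Moderate regrets: 2.1, 1.8, 0.0, 0.0, 1.9 → max 2.1
High regrets: 1.1, 0.4, 0.8, 1.6, 0.0 → max 1.6
VeryHigh regrets: 0.3, 1.1, 2.0, 0.6, 1.5 → max 2.0
Extreme regrets: 2.2, 0.0, 0.5, 0.8, 1.9 → max 2.2
Max regrets: 0.0, 0.3, 1.3, 1.0, 0.5 → max 1.3
Smallest max regret = 1.3 → Max.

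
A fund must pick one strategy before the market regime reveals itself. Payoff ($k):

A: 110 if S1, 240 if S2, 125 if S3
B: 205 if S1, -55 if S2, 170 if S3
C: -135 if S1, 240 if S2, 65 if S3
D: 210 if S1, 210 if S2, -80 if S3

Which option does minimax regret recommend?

Column bests: S1=210, S2=240, S3=170.
A regrets: 100, 0, 45 → max 100
B regrets: 5, 295, 0 → max 295
C regrets: 345, 0, 105 → max 345
D regrets: 0, 30, 250 → max 250
Smallest max regret = 100 → A.

A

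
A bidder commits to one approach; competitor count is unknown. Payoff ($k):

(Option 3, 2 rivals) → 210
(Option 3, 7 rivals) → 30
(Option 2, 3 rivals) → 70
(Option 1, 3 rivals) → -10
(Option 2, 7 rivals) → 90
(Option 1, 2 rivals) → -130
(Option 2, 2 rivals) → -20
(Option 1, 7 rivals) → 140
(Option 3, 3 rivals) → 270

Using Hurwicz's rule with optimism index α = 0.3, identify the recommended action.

Option 1: 0.3·140 + 0.7·(-130) = -49
Option 2: 0.3·90 + 0.7·(-20) = 13
Option 3: 0.3·270 + 0.7·30 = 102
Highest Hurwicz score = 102 → Option 3.

Option 3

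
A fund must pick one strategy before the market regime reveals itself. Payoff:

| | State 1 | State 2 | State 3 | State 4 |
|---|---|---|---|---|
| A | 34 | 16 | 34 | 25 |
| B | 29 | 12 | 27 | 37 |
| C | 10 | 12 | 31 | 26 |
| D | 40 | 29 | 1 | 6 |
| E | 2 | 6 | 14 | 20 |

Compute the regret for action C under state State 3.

3

Best payoff under State 3 is 34.
Regret = 34 − 31 = 3.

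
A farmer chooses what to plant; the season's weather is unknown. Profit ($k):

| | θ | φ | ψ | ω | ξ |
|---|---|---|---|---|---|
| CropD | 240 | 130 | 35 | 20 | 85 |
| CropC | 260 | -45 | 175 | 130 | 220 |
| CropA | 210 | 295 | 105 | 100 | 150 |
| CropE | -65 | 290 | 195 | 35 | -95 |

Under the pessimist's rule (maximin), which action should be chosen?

CropA

Row minima: CropD=20, CropC=-45, CropA=100, CropE=-95
Best worst-case = 100 → CropA.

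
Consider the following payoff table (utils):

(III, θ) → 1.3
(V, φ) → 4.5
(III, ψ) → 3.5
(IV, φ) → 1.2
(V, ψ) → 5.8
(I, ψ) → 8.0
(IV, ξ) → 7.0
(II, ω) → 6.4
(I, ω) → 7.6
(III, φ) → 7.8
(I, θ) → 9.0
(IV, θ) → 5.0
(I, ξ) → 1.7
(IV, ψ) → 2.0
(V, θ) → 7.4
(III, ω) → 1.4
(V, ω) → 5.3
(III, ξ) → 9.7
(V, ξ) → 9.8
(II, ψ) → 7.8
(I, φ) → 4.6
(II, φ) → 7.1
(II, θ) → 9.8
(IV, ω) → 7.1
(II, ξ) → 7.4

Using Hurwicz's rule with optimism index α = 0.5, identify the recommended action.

I: 0.5·9.0 + 0.5·1.7 = 5.35
II: 0.5·9.8 + 0.5·6.4 = 8.1
III: 0.5·9.7 + 0.5·1.3 = 5.5
IV: 0.5·7.1 + 0.5·1.2 = 4.15
V: 0.5·9.8 + 0.5·4.5 = 7.15
Highest Hurwicz score = 8.1 → II.

II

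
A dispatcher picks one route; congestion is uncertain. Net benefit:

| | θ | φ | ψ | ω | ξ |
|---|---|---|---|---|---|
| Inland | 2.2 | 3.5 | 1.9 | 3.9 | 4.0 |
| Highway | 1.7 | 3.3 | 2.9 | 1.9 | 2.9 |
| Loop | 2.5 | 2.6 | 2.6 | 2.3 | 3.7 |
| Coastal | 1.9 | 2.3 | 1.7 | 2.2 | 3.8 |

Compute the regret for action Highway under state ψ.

Best payoff under ψ is 2.9.
Regret = 2.9 − 2.9 = 0.0.

0.0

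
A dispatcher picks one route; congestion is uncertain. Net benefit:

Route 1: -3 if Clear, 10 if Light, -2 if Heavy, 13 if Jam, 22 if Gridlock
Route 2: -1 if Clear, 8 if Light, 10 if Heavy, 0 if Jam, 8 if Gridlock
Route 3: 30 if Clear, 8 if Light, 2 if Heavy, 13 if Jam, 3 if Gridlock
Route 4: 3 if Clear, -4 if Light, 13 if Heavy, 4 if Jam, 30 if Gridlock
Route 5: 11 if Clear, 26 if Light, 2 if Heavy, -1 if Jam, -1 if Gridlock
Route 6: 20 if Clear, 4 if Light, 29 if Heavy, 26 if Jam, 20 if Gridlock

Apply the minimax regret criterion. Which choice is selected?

Route 6

Column bests: Clear=30, Light=26, Heavy=29, Jam=26, Gridlock=30.
Route 1 regrets: 33, 16, 31, 13, 8 → max 33
Route 2 regrets: 31, 18, 19, 26, 22 → max 31
Route 3 regrets: 0, 18, 27, 13, 27 → max 27
Route 4 regrets: 27, 30, 16, 22, 0 → max 30
Route 5 regrets: 19, 0, 27, 27, 31 → max 31
Route 6 regrets: 10, 22, 0, 0, 10 → max 22
Smallest max regret = 22 → Route 6.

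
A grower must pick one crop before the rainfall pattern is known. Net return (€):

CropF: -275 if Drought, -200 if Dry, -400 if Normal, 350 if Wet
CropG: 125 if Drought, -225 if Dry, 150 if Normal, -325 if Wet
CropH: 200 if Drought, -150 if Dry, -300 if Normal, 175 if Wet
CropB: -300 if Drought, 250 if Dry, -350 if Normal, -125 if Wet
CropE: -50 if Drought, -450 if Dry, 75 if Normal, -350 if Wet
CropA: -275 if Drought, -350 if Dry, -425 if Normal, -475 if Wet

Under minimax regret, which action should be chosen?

Column bests: Drought=200, Dry=250, Normal=150, Wet=350.
CropF regrets: 475, 450, 550, 0 → max 550
CropG regrets: 75, 475, 0, 675 → max 675
CropH regrets: 0, 400, 450, 175 → max 450
CropB regrets: 500, 0, 500, 475 → max 500
CropE regrets: 250, 700, 75, 700 → max 700
CropA regrets: 475, 600, 575, 825 → max 825
Smallest max regret = 450 → CropH.

CropH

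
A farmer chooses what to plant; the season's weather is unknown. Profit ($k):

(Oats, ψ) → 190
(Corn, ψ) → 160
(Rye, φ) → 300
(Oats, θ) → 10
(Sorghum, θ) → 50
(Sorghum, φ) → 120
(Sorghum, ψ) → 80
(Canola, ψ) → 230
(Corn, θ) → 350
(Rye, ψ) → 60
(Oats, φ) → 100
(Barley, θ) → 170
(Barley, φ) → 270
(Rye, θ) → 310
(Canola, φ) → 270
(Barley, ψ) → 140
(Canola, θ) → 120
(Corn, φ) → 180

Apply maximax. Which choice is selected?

Row maxima: Sorghum=120, Oats=190, Canola=270, Rye=310, Corn=350, Barley=270
Best best-case = 350 → Corn.

Corn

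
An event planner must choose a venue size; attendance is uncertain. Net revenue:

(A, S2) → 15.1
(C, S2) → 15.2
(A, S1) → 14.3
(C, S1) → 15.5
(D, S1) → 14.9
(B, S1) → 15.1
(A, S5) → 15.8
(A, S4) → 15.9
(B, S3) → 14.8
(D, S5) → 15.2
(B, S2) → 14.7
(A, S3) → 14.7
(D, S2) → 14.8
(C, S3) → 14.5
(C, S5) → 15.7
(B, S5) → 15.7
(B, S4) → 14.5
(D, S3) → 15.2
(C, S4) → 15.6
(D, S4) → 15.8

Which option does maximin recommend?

Row minima: A=14.3, B=14.5, C=14.5, D=14.8
Best worst-case = 14.8 → D.

D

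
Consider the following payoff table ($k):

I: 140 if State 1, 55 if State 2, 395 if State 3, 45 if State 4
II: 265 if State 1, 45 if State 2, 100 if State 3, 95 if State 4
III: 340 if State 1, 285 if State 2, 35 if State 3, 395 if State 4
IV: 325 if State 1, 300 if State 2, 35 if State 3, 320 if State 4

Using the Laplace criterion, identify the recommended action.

III

Row averages: I=158.75, II=126.25, III=263.75, IV=245
Highest average = 263.75 → III.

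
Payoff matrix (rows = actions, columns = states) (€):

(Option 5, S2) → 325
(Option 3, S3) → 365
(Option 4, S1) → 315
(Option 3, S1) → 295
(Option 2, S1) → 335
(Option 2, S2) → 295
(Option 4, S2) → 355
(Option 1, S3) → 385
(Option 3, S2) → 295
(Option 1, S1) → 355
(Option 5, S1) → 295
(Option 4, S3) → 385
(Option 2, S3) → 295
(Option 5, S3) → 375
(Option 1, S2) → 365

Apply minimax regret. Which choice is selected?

Option 1

Column bests: S1=355, S2=365, S3=385.
Option 1 regrets: 0, 0, 0 → max 0
Option 2 regrets: 20, 70, 90 → max 90
Option 3 regrets: 60, 70, 20 → max 70
Option 4 regrets: 40, 10, 0 → max 40
Option 5 regrets: 60, 40, 10 → max 60
Smallest max regret = 0 → Option 1.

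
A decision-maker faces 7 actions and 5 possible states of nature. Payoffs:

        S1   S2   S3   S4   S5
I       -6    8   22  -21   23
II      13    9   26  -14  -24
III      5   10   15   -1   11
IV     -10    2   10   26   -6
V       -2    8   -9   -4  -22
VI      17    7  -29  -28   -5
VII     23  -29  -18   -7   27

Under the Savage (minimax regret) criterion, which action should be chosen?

III

Column bests: S1=23, S2=10, S3=26, S4=26, S5=27.
I regrets: 29, 2, 4, 47, 4 → max 47
II regrets: 10, 1, 0, 40, 51 → max 51
III regrets: 18, 0, 11, 27, 16 → max 27
IV regrets: 33, 8, 16, 0, 33 → max 33
V regrets: 25, 2, 35, 30, 49 → max 49
VI regrets: 6, 3, 55, 54, 32 → max 55
VII regrets: 0, 39, 44, 33, 0 → max 44
Smallest max regret = 27 → III.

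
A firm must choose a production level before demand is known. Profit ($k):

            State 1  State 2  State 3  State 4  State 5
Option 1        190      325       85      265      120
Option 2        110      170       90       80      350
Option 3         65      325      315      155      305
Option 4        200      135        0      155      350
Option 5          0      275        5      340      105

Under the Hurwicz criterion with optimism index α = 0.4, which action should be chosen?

Option 1: 0.4·325 + 0.6·85 = 181
Option 2: 0.4·350 + 0.6·80 = 188
Option 3: 0.4·325 + 0.6·65 = 169
Option 4: 0.4·350 + 0.6·0 = 140
Option 5: 0.4·340 + 0.6·0 = 136
Highest Hurwicz score = 188 → Option 2.

Option 2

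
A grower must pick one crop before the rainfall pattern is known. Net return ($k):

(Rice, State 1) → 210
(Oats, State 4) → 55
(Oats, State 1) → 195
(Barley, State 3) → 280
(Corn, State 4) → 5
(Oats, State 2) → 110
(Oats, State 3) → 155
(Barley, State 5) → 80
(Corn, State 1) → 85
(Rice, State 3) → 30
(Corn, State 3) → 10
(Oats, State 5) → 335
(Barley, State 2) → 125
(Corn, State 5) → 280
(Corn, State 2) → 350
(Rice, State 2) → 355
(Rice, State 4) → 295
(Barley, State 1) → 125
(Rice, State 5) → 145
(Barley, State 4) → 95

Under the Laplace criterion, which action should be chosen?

Row averages: Oats=170, Barley=141, Corn=146, Rice=207
Highest average = 207 → Rice.

Rice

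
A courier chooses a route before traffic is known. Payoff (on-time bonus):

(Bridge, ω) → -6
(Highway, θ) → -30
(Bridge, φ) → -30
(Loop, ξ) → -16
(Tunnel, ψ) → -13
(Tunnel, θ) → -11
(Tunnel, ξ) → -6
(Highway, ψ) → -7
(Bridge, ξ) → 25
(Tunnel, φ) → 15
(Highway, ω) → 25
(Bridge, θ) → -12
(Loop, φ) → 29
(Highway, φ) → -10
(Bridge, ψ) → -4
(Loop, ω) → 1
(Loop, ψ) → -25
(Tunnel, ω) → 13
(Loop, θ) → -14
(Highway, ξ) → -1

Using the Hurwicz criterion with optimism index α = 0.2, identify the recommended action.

Tunnel

Highway: 0.2·25 + 0.8·(-30) = -19
Bridge: 0.2·25 + 0.8·(-30) = -19
Tunnel: 0.2·15 + 0.8·(-13) = -7.4
Loop: 0.2·29 + 0.8·(-25) = -14.2
Highest Hurwicz score = -7.4 → Tunnel.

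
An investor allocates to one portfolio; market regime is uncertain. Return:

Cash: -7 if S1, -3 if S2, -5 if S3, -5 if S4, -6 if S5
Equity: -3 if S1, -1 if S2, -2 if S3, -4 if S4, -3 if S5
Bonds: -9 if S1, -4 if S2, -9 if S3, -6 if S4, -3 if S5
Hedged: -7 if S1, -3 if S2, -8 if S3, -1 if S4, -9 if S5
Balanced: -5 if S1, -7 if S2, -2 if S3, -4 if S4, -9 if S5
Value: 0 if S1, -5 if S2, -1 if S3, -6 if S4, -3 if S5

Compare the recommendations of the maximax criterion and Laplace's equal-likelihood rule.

maximax → Value; laplace → Equity (disagree)

Row maxima: Cash=-3, Equity=-1, Bonds=-3, Hedged=-1, Balanced=-2, Value=0
Best best-case = 0 → Value.
Row averages: Cash=-5.2, Equity=-2.6, Bonds=-6.2, Hedged=-5.6, Balanced=-5.4, Value=-3
Highest average = -2.6 → Equity.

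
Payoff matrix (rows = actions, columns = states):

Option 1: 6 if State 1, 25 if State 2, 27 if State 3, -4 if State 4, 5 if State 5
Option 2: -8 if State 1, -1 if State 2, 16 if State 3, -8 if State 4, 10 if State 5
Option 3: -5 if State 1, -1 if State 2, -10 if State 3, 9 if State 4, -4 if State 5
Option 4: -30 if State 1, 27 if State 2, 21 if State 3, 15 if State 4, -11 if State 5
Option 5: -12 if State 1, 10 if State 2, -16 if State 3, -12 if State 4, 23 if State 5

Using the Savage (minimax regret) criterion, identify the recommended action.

Option 1

Column bests: State 1=6, State 2=27, State 3=27, State 4=15, State 5=23.
Option 1 regrets: 0, 2, 0, 19, 18 → max 19
Option 2 regrets: 14, 28, 11, 23, 13 → max 28
Option 3 regrets: 11, 28, 37, 6, 27 → max 37
Option 4 regrets: 36, 0, 6, 0, 34 → max 36
Option 5 regrets: 18, 17, 43, 27, 0 → max 43
Smallest max regret = 19 → Option 1.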